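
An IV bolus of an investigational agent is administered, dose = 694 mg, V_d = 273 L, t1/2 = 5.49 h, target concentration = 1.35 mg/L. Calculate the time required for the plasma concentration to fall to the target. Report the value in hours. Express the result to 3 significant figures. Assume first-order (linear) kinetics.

C₀ = Dose / Vd = 694.0 / 273 = 2.542 mg/L
k = ln2 / t½ = 0.693147 / 5.49 = 0.1263 h⁻¹
t = ln(C₀ / C) / k = ln(2.542 / 1.35) / 0.1263
  = ln(1.883) / 0.1263 = 0.6329 / 0.1263 = 5.011 h

5.01 h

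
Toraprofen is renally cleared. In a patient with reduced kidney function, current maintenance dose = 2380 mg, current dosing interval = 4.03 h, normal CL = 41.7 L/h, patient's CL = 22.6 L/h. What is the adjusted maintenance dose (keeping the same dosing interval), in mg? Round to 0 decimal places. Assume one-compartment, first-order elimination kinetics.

1290 mg

To keep the same average steady-state level, dosing rate must scale with clearance.
CL ratio = 22.6 / 41.7 = 0.5420
New dose (same interval) = 2380 × 0.5420 = 1290 mg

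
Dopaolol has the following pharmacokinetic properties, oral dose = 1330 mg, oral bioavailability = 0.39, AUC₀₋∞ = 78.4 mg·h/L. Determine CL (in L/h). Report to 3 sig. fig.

CL = F·Dose / AUC = 0.39 × 1330 / 78.4 = 6.616 L/h

6.62 L/h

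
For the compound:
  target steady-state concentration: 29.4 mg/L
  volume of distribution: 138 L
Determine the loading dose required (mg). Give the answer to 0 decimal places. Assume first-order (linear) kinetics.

4057 mg

LD = Css × Vd = 29.4 × 138 = 4057 mg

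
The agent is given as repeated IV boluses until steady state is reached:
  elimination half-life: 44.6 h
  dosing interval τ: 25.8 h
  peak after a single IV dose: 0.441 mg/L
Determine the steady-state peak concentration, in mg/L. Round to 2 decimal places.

k = ln2 / t½ = 0.693147 / 44.6 = 0.01554 h⁻¹
e^(−kτ) = e^(−0.01554 × 25.8) = 0.6697
Accumulation ratio R = 1 / (1 − e^(−kτ)) = 1 / (1 − 0.6697) = 3.028
Steady-state peak = C₀ × R = 0.441 × 3.028 = 1.335 mg/L

1.34 mg/L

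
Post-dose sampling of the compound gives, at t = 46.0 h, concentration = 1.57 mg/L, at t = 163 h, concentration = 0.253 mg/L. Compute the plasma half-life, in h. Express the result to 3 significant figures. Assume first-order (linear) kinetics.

44.4 h

k = ln(C₁/C₂) / (t₂ − t₁) = ln(1.57/0.253) / (163 − 46.0)
  = 1.825 / 117.0 = 0.01560 h⁻¹
t½ = ln2 / k = 0.693147 / 0.01560 = 44.43 h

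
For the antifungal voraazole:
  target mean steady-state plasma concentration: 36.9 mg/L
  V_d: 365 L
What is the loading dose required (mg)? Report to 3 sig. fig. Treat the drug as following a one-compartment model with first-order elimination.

LD = Css × Vd = 36.9 × 365 = 13470 mg

13500 mg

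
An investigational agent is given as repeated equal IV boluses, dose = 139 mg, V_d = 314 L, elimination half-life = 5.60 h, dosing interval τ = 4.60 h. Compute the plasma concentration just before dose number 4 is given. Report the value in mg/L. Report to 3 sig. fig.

C₀ per dose = Dose / Vd = 139 / 314 = 0.4427 mg/L
k = ln2 / t½ = 0.693147 / 5.60 = 0.1238 h⁻¹
Fraction remaining after one interval: r = e^(−kτ) = e^(−0.1238 × 4.60) = 0.5658
Before dose 4, 3 doses have been given (aged 1τ, 2τ, 3τ).
C_trough = C₀ × (r + r² + … + r^3) = C₀ × r(1−r^3)/(1−r)
        = 0.4427 × 0.5658 × (1 − 0.1811) / (1 − 0.5658) = 0.4724 mg/L

0.472 mg/L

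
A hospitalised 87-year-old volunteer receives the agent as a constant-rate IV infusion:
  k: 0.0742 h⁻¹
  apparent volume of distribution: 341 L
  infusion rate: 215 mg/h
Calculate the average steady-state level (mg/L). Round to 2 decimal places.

CL = k × Vd = 0.07420 × 341 = 25.30 L/h
At steady state Css = R₀ / CL = 215 / 25.30 = 8.498 mg/L

8.50 mg/L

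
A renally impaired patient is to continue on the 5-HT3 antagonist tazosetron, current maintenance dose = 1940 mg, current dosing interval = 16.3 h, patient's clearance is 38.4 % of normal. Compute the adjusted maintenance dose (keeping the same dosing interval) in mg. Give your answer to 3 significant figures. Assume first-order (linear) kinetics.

To keep the same average steady-state level, dosing rate must scale with clearance.
CL ratio = 38.4 / 100 = 0.3840
New dose (same interval) = 1940 × 0.3840 = 745.0 mg

745 mg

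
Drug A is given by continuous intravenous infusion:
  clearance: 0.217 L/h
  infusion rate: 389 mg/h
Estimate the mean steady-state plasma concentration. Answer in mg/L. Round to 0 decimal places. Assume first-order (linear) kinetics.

1793 mg/L

At steady state Css = R₀ / CL = 389 / 0.2170 = 1793 mg/L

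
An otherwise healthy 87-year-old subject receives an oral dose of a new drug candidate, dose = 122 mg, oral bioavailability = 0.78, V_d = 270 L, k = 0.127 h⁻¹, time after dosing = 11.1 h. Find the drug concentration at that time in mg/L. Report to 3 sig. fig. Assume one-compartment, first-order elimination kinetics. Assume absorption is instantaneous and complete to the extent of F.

0.0861 mg/L

Amount reaching circulation = F × Dose = 0.78 × 122.0 = 95.16 mg
C₀ = F·Dose / Vd = 95.16 / 270 = 0.3524 mg/L
C = C₀ · e^(−k·t) = 0.3524 × e^(−0.1270 × 11.1)
  = 0.3524 × 0.2442 = 0.08606 mg/L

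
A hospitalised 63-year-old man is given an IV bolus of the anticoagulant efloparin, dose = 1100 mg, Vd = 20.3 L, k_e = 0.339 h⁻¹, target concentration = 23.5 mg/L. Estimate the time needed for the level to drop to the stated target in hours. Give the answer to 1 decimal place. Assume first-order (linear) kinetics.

2.5 h

C₀ = Dose / Vd = 1100 / 20.3 = 54.19 mg/L
t = ln(C₀ / C) / k = ln(54.19 / 23.5) / 0.3390
  = ln(2.306) / 0.3390 = 0.8355 / 0.3390 = 2.465 h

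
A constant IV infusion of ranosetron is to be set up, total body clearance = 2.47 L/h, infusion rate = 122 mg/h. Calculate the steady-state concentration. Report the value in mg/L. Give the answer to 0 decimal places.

49 mg/L

At steady state Css = R₀ / CL = 122 / 2.470 = 49.39 mg/L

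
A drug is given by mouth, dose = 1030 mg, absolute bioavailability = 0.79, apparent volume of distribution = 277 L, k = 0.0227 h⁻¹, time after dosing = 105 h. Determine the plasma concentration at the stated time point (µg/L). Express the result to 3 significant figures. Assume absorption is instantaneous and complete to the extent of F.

Amount reaching circulation = F × Dose = 0.79 × 1030 = 813.7 mg
C₀ = F·Dose / Vd = 813.7 / 277 = 2.938 mg/L
C = C₀ · e^(−k·t) = 2.938 × e^(−0.02270 × 105)
  = 2.938 × 0.09223 = 0.2710 mg/L
Convert: 0.2710 mg/L × 1000 = 271.0 µg/L

271 µg/L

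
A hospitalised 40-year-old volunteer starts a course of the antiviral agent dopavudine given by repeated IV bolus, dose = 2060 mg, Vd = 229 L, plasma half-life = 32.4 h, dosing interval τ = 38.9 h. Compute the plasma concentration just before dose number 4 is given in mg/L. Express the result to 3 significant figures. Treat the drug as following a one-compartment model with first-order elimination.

C₀ per dose = Dose / Vd = 2060 / 229 = 8.996 mg/L
k = ln2 / t½ = 0.693147 / 32.4 = 0.02139 h⁻¹
Fraction remaining after one interval: r = e^(−kτ) = e^(−0.02139 × 38.9) = 0.4351
Before dose 4, 3 doses have been given (aged 1τ, 2τ, 3τ).
C_trough = C₀ × (r + r² + … + r^3) = C₀ × r(1−r^3)/(1−r)
        = 8.996 × 0.4351 × (1 − 0.08237) / (1 − 0.4351) = 6.358 mg/L

6.36 mg/L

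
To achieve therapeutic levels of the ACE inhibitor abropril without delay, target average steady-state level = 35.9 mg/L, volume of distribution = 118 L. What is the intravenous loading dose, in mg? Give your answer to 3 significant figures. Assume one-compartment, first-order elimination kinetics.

LD = Css × Vd = 35.9 × 118 = 4236 mg

4240 mg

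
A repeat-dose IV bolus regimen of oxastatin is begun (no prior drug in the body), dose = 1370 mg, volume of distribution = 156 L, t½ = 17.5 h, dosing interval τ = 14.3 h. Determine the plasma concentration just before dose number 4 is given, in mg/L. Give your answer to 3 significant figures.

9.42 mg/L

C₀ per dose = Dose / Vd = 1370 / 156 = 8.782 mg/L
k = ln2 / t½ = 0.693147 / 17.5 = 0.03961 h⁻¹
Fraction remaining after one interval: r = e^(−kτ) = e^(−0.03961 × 14.3) = 0.5676
Before dose 4, 3 doses have been given (aged 1τ, 2τ, 3τ).
C_trough = C₀ × (r + r² + … + r^3) = C₀ × r(1−r^3)/(1−r)
        = 8.782 × 0.5676 × (1 − 0.1829) / (1 − 0.5676) = 9.419 mg/L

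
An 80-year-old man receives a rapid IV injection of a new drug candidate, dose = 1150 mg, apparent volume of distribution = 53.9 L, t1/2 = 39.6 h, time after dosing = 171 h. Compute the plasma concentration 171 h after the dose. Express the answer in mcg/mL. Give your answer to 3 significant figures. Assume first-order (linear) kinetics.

C₀ = Dose / Vd = 1150 / 53.9 = 21.34 mg/L
k = ln2 / t½ = 0.693147 / 39.6 = 0.01750 h⁻¹
C = C₀ · e^(−k·t) = 21.34 × e^(−0.01750 × 171)
  = 21.34 × 0.05016 = 1.070 mg/L
(1.070 mg/L = 1.070 mcg/mL)

1.07 mcg/mL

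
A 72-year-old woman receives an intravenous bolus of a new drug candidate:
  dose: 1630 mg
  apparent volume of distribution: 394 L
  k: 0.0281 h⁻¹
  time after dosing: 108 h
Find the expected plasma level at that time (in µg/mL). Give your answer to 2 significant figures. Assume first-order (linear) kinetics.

0.20 µg/mL

C₀ = Dose / Vd = 1630 / 394 = 4.137 mg/L
C = C₀ · e^(−k·t) = 4.137 × e^(−0.02810 × 108)
  = 4.137 × 0.04808 = 0.1989 mg/L
(0.1989 mg/L = 0.1989 µg/mL)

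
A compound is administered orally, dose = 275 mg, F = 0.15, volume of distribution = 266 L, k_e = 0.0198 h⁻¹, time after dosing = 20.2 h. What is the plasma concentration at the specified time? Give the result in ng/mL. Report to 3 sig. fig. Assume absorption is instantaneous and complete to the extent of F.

Amount reaching circulation = F × Dose = 0.15 × 275.0 = 41.25 mg
C₀ = F·Dose / Vd = 41.25 / 266 = 0.1551 mg/L
C = C₀ · e^(−k·t) = 0.1551 × e^(−0.01980 × 20.2)
  = 0.1551 × 0.6703 = 0.1040 mg/L
Convert: 0.1040 mg/L × 1000 = 104.0 ng/mL

104 ng/mL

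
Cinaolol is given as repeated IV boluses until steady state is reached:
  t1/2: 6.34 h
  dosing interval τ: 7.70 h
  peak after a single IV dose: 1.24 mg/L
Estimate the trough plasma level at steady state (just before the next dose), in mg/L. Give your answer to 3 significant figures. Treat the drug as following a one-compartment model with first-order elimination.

0.939 mg/L

k = ln2 / t½ = 0.693147 / 6.34 = 0.1093 h⁻¹
e^(−kτ) = e^(−0.1093 × 7.70) = 0.4310
Accumulation ratio R = 1 / (1 − e^(−kτ)) = 1 / (1 − 0.4310) = 1.757
Steady-state trough = C₀ × R × e^(−kτ) = 1.24 × 1.757 × 0.4310 = 0.9390 mg/L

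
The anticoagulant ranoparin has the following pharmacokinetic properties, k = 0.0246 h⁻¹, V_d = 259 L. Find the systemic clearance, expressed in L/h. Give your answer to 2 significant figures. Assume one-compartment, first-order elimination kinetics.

CL = k × Vd = 0.0246 × 259 = 6.371 L/h

6.4 L/h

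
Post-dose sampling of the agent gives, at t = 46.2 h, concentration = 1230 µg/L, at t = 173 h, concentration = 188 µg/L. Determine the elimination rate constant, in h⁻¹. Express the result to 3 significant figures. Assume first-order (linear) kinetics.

k = ln(C₁/C₂) / (t₂ − t₁) = ln(1230/188) / (173 − 46.2)
  = 1.878 / 126.8 = 0.01481 h⁻¹

0.0148 h⁻¹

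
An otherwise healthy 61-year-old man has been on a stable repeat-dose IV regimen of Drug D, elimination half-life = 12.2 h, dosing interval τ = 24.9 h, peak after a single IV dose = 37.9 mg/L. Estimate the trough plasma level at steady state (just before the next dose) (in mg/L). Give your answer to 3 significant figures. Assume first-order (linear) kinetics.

12.2 mg/L

k = ln2 / t½ = 0.693147 / 12.2 = 0.05682 h⁻¹
e^(−kτ) = e^(−0.05682 × 24.9) = 0.2430
Accumulation ratio R = 1 / (1 − e^(−kτ)) = 1 / (1 − 0.2430) = 1.321
Steady-state trough = C₀ × R × e^(−kτ) = 37.9 × 1.321 × 0.2430 = 12.17 mg/L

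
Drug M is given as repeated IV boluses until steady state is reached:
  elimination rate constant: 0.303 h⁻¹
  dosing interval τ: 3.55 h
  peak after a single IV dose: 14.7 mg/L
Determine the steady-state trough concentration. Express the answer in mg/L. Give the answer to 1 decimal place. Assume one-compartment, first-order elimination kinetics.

e^(−kτ) = e^(−0.3030 × 3.55) = 0.3411
Accumulation ratio R = 1 / (1 − e^(−kτ)) = 1 / (1 − 0.3411) = 1.518
Steady-state trough = C₀ × R × e^(−kτ) = 14.7 × 1.518 × 0.3411 = 7.612 mg/L

7.6 mg/L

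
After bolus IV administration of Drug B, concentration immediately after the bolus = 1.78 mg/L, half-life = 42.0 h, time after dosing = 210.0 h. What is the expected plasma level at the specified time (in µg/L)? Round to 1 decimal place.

55.6 µg/L

k = ln2 / t½ = 0.693147 / 42.0 = 0.01650 h⁻¹
t / t½ = 210.0 / 42.0 = 5 half-lives
C = C₀ × (1/2)^5 = 1.780 × 0.03125 = 0.05563 mg/L
Convert: 0.05563 mg/L × 1000 = 55.63 µg/L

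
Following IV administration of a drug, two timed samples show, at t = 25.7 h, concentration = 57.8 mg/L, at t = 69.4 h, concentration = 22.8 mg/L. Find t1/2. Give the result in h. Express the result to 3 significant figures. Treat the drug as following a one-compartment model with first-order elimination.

32.6 h

k = ln(C₁/C₂) / (t₂ − t₁) = ln(57.8/22.8) / (69.4 − 25.7)
  = 0.9302 / 43.70 = 0.02129 h⁻¹
t½ = ln2 / k = 0.693147 / 0.02129 = 32.56 h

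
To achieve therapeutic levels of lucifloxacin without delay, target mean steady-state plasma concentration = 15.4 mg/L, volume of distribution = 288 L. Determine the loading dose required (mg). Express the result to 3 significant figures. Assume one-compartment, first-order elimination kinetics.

LD = Css × Vd = 15.4 × 288 = 4435 mg

4440 mg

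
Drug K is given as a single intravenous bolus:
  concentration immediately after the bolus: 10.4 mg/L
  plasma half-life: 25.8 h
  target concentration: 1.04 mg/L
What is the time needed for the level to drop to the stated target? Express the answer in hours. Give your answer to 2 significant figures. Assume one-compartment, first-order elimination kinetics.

k = ln2 / t½ = 0.693147 / 25.8 = 0.02687 h⁻¹
t = ln(C₀ / C) / k = ln(10.40 / 1.04) / 0.02687
  = ln(10.00) / 0.02687 = 2.303 / 0.02687 = 85.71 h

86 h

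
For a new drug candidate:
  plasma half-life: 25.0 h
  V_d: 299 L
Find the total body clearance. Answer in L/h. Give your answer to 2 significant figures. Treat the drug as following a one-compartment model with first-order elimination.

8.3 L/h

k = ln2 / t½ = 0.693147 / 25.0 = 0.02773 h⁻¹
CL = k × Vd = 0.02773 × 299 = 8.291 L/h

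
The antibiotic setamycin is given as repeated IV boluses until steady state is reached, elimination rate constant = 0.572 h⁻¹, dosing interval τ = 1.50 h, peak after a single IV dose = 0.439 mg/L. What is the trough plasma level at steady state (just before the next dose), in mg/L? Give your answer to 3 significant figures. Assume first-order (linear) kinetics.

e^(−kτ) = e^(−0.5720 × 1.50) = 0.4240
Accumulation ratio R = 1 / (1 − e^(−kτ)) = 1 / (1 − 0.4240) = 1.736
Steady-state trough = C₀ × R × e^(−kτ) = 0.439 × 1.736 × 0.4240 = 0.3231 mg/L

0.323 mg/L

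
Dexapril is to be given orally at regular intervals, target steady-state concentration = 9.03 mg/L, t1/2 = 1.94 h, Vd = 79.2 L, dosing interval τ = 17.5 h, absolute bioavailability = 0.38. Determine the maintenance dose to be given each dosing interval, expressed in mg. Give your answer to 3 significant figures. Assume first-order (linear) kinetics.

11800 mg

k = ln2 / t½ = 0.693147 / 1.94 = 0.3573 h⁻¹
CL = k × Vd = 0.3573 × 79.2 = 28.30 L/h
At steady state, F × (Dose/τ) = Css × CL.
Dose = Css × CL × τ / F = 9.03 × 28.30 × 17.5 / 0.38 = 11770 mg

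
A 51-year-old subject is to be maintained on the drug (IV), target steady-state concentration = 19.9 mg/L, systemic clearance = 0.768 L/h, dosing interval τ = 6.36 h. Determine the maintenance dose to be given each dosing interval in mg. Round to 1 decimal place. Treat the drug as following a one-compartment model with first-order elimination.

At steady state, Dose/τ = Css × CL.
Dose = Css × CL × τ = 19.9 × 0.7680 × 6.36 = 97.20 mg

97.2 mg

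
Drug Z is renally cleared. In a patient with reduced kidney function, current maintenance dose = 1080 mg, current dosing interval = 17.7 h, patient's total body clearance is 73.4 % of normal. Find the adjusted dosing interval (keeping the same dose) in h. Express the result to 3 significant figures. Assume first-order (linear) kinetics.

24.1 h

To keep the same average steady-state level, dosing rate must scale with clearance.
CL ratio = 73.4 / 100 = 0.7340
New interval (same dose) = 17.7 / 0.7340 = 24.11 h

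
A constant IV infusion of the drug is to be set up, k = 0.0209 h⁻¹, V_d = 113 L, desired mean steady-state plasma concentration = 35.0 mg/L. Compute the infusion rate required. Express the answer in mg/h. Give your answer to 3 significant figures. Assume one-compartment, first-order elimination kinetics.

82.7 mg/h

CL = k × Vd = 0.02090 × 113 = 2.362 L/h
At steady state, infusion rate R₀ = Css × CL = 35.0 × 2.362 = 82.67 mg/h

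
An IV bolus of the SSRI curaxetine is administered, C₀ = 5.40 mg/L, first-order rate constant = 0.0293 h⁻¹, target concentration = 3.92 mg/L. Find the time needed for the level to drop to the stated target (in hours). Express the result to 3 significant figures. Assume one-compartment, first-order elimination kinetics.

t = ln(C₀ / C) / k = ln(5.400 / 3.92) / 0.02930
  = ln(1.378) / 0.02930 = 0.3206 / 0.02930 = 10.94 h

10.9 h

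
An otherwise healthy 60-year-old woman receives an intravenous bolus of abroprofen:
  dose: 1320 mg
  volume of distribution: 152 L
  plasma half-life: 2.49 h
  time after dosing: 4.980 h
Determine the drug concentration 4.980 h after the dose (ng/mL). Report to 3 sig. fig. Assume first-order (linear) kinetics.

2170 ng/mL

C₀ = Dose / Vd = 1320 / 152 = 8.684 mg/L
k = ln2 / t½ = 0.693147 / 2.49 = 0.2784 h⁻¹
t / t½ = 4.980 / 2.49 = 2 half-lives
C = C₀ × (1/2)^2 = 8.684 × 0.2500 = 2.171 mg/L
Convert: 2.171 mg/L × 1000 = 2171 ng/mL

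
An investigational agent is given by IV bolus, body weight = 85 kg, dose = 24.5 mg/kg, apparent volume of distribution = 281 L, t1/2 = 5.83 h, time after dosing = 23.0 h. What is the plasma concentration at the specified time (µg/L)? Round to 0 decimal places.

Total dose = 24.5 × 85 = 2083 mg
C₀ = Dose / Vd = 2083 / 281 = 7.413 mg/L
k = ln2 / t½ = 0.693147 / 5.83 = 0.1189 h⁻¹
C = C₀ · e^(−k·t) = 7.413 × e^(−0.1189 × 23.0)
  = 7.413 × 0.06491 = 0.4812 mg/L
Convert: 0.4812 mg/L × 1000 = 481.2 µg/L

481 µg/L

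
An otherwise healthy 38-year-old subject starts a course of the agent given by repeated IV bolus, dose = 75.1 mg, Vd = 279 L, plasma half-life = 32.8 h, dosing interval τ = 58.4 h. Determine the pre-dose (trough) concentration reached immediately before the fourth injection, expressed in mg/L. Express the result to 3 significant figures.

C₀ per dose = Dose / Vd = 75.1 / 279 = 0.2692 mg/L
k = ln2 / t½ = 0.693147 / 32.8 = 0.02113 h⁻¹
Fraction remaining after one interval: r = e^(−kτ) = e^(−0.02113 × 58.4) = 0.2911
Before dose 4, 3 doses have been given (aged 1τ, 2τ, 3τ).
C_trough = C₀ × (r + r² + … + r^3) = C₀ × r(1−r^3)/(1−r)
        = 0.2692 × 0.2911 × (1 − 0.02467) / (1 − 0.2911) = 0.1078 mg/L

0.108 mg/L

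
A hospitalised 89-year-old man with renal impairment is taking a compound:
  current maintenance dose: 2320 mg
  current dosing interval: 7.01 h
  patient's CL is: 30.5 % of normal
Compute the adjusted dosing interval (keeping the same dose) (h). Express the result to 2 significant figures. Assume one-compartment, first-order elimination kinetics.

To keep the same average steady-state level, dosing rate must scale with clearance.
CL ratio = 30.5 / 100 = 0.3050
New interval (same dose) = 7.01 / 0.3050 = 22.98 h

23 h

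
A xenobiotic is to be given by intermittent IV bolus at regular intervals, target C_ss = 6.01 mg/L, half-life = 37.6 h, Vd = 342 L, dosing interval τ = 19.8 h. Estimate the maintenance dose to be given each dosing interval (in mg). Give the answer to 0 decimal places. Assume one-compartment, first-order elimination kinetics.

750 mg

k = ln2 / t½ = 0.693147 / 37.6 = 0.01843 h⁻¹
CL = k × Vd = 0.01843 × 342 = 6.303 L/h
At steady state, Dose/τ = Css × CL.
Dose = Css × CL × τ = 6.01 × 6.303 × 19.8 = 750.0 mg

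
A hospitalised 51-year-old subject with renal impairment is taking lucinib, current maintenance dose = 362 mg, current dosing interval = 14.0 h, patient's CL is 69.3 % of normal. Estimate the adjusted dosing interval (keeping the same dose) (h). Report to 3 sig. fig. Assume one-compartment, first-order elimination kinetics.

20.2 h

To keep the same average steady-state level, dosing rate must scale with clearance.
CL ratio = 69.3 / 100 = 0.6930
New interval (same dose) = 14.0 / 0.6930 = 20.20 h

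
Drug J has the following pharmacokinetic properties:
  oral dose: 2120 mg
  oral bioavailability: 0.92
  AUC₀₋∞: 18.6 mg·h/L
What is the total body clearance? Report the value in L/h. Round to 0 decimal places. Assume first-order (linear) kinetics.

CL = F·Dose / AUC = 0.92 × 2120 / 18.6 = 104.9 L/h

105 L/h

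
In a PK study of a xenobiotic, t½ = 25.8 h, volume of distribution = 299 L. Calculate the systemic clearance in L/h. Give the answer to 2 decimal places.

k = ln2 / t½ = 0.693147 / 25.8 = 0.02687 h⁻¹
CL = k × Vd = 0.02687 × 299 = 8.034 L/h

8.03 L/h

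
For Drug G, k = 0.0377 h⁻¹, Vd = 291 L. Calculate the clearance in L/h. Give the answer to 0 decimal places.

CL = k × Vd = 0.0377 × 291 = 10.97 L/h

11 L/h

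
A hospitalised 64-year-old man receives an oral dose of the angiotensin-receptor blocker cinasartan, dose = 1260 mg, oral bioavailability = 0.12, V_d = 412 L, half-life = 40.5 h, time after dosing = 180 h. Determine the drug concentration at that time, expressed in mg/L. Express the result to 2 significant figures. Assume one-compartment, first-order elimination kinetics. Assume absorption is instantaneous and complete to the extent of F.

Amount reaching circulation = F × Dose = 0.12 × 1260 = 151.2 mg
C₀ = F·Dose / Vd = 151.2 / 412 = 0.3670 mg/L
k = ln2 / t½ = 0.693147 / 40.5 = 0.01711 h⁻¹
C = C₀ · e^(−k·t) = 0.3670 × e^(−0.01711 × 180)
  = 0.3670 × 0.04597 = 0.01687 mg/L

0.017 mg/L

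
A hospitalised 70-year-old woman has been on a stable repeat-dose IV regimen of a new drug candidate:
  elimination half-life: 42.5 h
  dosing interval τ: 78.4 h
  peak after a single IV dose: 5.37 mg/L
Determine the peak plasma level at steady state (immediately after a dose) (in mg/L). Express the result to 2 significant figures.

k = ln2 / t½ = 0.693147 / 42.5 = 0.01631 h⁻¹
e^(−kτ) = e^(−0.01631 × 78.4) = 0.2784
Accumulation ratio R = 1 / (1 − e^(−kτ)) = 1 / (1 − 0.2784) = 1.386
Steady-state peak = C₀ × R = 5.37 × 1.386 = 7.443 mg/L

7.4 mg/L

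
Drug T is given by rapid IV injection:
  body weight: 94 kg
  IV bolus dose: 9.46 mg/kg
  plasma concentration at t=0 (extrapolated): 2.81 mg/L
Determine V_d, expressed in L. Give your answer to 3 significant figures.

Dose = 9.46 × 94 = 889.2 mg
Vd = Dose / C₀ = 889.2 / 2.81 = 316.4 L

316 L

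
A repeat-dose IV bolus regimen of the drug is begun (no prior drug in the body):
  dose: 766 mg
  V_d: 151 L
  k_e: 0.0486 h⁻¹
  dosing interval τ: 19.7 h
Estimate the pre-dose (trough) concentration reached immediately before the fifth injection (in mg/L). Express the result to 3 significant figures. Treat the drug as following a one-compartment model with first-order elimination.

3.09 mg/L

C₀ per dose = Dose / Vd = 766 / 151 = 5.073 mg/L
Fraction remaining after one interval: r = e^(−kτ) = e^(−0.04860 × 19.7) = 0.3839
Before dose 5, 4 doses have been given (aged 1τ, 2τ, 3τ, 4τ).
C_trough = C₀ × (r + r² + … + r^4) = C₀ × r(1−r^4)/(1−r)
        = 5.073 × 0.3839 × (1 − 0.02172) / (1 − 0.3839) = 3.092 mg/L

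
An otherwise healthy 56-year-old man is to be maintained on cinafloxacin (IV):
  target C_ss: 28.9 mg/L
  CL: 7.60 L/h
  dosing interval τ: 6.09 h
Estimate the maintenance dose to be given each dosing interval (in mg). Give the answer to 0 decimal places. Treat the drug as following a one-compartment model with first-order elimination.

1338 mg

At steady state, Dose/τ = Css × CL.
Dose = Css × CL × τ = 28.9 × 7.600 × 6.09 = 1338 mg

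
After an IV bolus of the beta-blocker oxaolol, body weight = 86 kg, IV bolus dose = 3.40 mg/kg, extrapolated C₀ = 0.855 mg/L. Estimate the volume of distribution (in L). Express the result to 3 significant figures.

342 L

Dose = 3.40 × 86 = 292.4 mg
Vd = Dose / C₀ = 292.4 / 0.855 = 342.0 L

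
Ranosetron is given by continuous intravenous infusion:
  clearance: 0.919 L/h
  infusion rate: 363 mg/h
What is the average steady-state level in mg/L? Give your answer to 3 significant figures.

395 mg/L

At steady state Css = R₀ / CL = 363 / 0.9190 = 395.0 mg/L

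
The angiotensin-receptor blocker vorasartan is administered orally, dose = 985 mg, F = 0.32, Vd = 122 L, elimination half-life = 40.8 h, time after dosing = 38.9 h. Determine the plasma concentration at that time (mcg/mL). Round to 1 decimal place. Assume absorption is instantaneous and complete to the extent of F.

Amount reaching circulation = F × Dose = 0.32 × 985.0 = 315.2 mg
C₀ = F·Dose / Vd = 315.2 / 122 = 2.584 mg/L
k = ln2 / t½ = 0.693147 / 40.8 = 0.01699 h⁻¹
C = C₀ · e^(−k·t) = 2.584 × e^(−0.01699 × 38.9)
  = 2.584 × 0.5164 = 1.334 mg/L
(1.334 mg/L = 1.334 mcg/mL)

1.3 mcg/mL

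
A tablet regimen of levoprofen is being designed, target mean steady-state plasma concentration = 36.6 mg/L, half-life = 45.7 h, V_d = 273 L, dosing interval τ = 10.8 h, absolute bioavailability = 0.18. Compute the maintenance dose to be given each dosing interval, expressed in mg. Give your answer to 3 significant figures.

k = ln2 / t½ = 0.693147 / 45.7 = 0.01517 h⁻¹
CL = k × Vd = 0.01517 × 273 = 4.141 L/h
At steady state, F × (Dose/τ) = Css × CL.
Dose = Css × CL × τ / F = 36.6 × 4.141 × 10.8 / 0.18 = 9094 mg

9090 mg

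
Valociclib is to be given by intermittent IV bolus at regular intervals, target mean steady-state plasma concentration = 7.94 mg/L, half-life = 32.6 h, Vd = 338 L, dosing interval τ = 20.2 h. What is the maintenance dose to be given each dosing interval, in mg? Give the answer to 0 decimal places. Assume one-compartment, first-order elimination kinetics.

k = ln2 / t½ = 0.693147 / 32.6 = 0.02126 h⁻¹
CL = k × Vd = 0.02126 × 338 = 7.186 L/h
At steady state, Dose/τ = Css × CL.
Dose = Css × CL × τ = 7.94 × 7.186 × 20.2 = 1153 mg

1153 mg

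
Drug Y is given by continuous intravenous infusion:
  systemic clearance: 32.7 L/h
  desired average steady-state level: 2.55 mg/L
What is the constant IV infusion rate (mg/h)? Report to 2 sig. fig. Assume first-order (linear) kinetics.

83 mg/h

At steady state, infusion rate R₀ = Css × CL = 2.55 × 32.70 = 83.39 mg/h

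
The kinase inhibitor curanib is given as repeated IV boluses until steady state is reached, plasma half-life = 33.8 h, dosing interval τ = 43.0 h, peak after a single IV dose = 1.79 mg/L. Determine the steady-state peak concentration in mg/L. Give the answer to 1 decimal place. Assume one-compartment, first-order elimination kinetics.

k = ln2 / t½ = 0.693147 / 33.8 = 0.02051 h⁻¹
e^(−kτ) = e^(−0.02051 × 43.0) = 0.4140
Accumulation ratio R = 1 / (1 − e^(−kτ)) = 1 / (1 − 0.4140) = 1.706
Steady-state peak = C₀ × R = 1.79 × 1.706 = 3.054 mg/L

3.1 mg/L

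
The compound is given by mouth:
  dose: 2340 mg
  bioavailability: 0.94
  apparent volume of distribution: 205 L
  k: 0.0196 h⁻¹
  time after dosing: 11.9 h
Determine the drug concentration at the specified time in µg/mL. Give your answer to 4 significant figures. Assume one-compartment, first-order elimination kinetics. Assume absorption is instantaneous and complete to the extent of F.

8.498 µg/mL

Amount reaching circulation = F × Dose = 0.94 × 2340 = 2200 mg
C₀ = F·Dose / Vd = 2200 / 205 = 10.73 mg/L
C = C₀ · e^(−k·t) = 10.73 × e^(−0.01960 × 11.9)
  = 10.73 × 0.7920 = 8.498 mg/L
(8.498 mg/L = 8.498 µg/mL)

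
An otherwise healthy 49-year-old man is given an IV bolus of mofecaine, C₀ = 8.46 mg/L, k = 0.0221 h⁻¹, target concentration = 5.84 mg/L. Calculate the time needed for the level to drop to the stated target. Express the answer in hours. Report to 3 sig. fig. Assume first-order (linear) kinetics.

t = ln(C₀ / C) / k = ln(8.460 / 5.84) / 0.02210
  = ln(1.449) / 0.02210 = 0.3709 / 0.02210 = 16.78 h

16.8 h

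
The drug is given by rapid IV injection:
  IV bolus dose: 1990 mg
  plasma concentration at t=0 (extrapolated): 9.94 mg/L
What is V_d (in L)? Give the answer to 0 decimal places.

200 L

Vd = Dose / C₀ = 1990 / 9.94 = 200.2 L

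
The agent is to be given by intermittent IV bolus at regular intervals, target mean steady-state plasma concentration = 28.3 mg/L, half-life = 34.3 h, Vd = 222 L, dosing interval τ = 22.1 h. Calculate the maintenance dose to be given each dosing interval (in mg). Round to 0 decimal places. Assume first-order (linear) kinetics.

k = ln2 / t½ = 0.693147 / 34.3 = 0.02021 h⁻¹
CL = k × Vd = 0.02021 × 222 = 4.487 L/h
At steady state, Dose/τ = Css × CL.
Dose = Css × CL × τ = 28.3 × 4.487 × 22.1 = 2806 mg

2806 mg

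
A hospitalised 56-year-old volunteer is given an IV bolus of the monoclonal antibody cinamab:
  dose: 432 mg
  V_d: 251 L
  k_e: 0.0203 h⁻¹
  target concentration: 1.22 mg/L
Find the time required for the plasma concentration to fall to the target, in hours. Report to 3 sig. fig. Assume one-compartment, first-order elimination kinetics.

C₀ = Dose / Vd = 432.0 / 251 = 1.721 mg/L
t = ln(C₀ / C) / k = ln(1.721 / 1.22) / 0.02030
  = ln(1.411) / 0.02030 = 0.3443 / 0.02030 = 16.96 h

17.0 h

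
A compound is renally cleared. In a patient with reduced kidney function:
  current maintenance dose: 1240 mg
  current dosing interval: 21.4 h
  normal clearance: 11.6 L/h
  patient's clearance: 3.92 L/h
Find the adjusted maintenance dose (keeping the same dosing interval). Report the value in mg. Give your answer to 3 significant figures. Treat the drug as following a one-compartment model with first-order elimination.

419 mg

To keep the same average steady-state level, dosing rate must scale with clearance.
CL ratio = 3.92 / 11.6 = 0.3379
New dose (same interval) = 1240 × 0.3379 = 419.0 mg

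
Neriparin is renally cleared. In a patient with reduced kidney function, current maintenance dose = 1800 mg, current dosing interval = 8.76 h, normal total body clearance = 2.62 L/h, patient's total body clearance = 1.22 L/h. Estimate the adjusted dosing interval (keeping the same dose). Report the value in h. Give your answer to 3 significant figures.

To keep the same average steady-state level, dosing rate must scale with clearance.
CL ratio = 1.22 / 2.62 = 0.4656
New interval (same dose) = 8.76 / 0.4656 = 18.81 h

18.8 h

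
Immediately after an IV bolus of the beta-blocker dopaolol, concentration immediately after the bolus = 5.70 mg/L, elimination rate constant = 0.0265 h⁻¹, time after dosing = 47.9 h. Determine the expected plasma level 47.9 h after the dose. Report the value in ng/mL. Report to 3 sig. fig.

C = C₀ · e^(−k·t) = 5.700 × e^(−0.02650 × 47.9)
  = 5.700 × 0.2810 = 1.602 mg/L
Convert: 1.602 mg/L × 1000 = 1602 ng/mL

1600 ng/mL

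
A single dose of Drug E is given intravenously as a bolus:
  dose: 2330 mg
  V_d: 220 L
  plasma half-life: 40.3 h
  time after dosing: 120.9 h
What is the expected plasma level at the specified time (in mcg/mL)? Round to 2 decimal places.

1.32 mcg/mL

C₀ = Dose / Vd = 2330 / 220 = 10.59 mg/L
k = ln2 / t½ = 0.693147 / 40.3 = 0.01720 h⁻¹
t / t½ = 120.9 / 40.3 = 3 half-lives
C = C₀ × (1/2)^3 = 10.59 × 0.1250 = 1.324 mg/L
(1.324 mg/L = 1.324 mcg/mL)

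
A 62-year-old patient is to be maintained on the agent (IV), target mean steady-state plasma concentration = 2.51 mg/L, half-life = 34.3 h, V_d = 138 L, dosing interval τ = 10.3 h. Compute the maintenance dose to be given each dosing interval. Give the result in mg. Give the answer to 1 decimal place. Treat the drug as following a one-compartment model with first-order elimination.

k = ln2 / t½ = 0.693147 / 34.3 = 0.02021 h⁻¹
CL = k × Vd = 0.02021 × 138 = 2.789 L/h
At steady state, Dose/τ = Css × CL.
Dose = Css × CL × τ = 2.51 × 2.789 × 10.3 = 72.10 mg

72.1 mg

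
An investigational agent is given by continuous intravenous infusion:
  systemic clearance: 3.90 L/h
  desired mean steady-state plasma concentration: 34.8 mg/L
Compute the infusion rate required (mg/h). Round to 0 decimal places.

At steady state, infusion rate R₀ = Css × CL = 34.8 × 3.900 = 135.7 mg/h

136 mg/h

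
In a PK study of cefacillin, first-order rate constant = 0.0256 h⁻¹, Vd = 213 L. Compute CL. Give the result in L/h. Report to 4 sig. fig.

CL = k × Vd = 0.0256 × 213 = 5.453 L/h

5.453 L/h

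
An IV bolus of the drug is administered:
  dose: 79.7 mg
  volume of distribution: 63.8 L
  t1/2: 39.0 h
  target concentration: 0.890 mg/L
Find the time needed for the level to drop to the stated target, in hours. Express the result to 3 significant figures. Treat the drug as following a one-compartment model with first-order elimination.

C₀ = Dose / Vd = 79.70 / 63.8 = 1.249 mg/L
k = ln2 / t½ = 0.693147 / 39.0 = 0.01777 h⁻¹
t = ln(C₀ / C) / k = ln(1.249 / 0.890) / 0.01777
  = ln(1.403) / 0.01777 = 0.3386 / 0.01777 = 19.05 h

19.1 h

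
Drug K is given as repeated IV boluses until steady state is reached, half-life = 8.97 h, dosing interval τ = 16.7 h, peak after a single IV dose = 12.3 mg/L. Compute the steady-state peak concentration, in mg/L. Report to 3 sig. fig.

17.0 mg/L

k = ln2 / t½ = 0.693147 / 8.97 = 0.07727 h⁻¹
e^(−kτ) = e^(−0.07727 × 16.7) = 0.2752
Accumulation ratio R = 1 / (1 − e^(−kτ)) = 1 / (1 − 0.2752) = 1.380
Steady-state peak = C₀ × R = 12.3 × 1.380 = 16.97 mg/L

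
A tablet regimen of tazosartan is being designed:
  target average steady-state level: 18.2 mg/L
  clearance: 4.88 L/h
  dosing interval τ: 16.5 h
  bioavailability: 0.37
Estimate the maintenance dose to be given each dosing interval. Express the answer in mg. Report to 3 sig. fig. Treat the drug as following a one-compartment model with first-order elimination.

At steady state, F × (Dose/τ) = Css × CL.
Dose = Css × CL × τ / F = 18.2 × 4.880 × 16.5 / 0.37 = 3961 mg

3960 mg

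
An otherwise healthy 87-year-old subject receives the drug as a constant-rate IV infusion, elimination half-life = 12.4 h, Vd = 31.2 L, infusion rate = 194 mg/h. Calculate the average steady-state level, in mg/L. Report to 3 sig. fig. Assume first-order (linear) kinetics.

k = ln2 / t½ = 0.693147 / 12.4 = 0.05590 h⁻¹
CL = k × Vd = 0.05590 × 31.2 = 1.744 L/h
At steady state Css = R₀ / CL = 194 / 1.744 = 111.2 mg/L

111 mg/L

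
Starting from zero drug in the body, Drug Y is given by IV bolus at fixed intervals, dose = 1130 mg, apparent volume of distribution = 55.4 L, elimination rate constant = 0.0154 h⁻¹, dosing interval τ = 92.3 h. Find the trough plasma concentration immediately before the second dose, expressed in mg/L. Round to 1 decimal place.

C₀ per dose = Dose / Vd = 1130 / 55.4 = 20.40 mg/L
Fraction remaining after one interval: r = e^(−kτ) = e^(−0.01540 × 92.3) = 0.2414
Before dose 2, 1 dose has been given (aged 1τ).
C_trough = C₀ × r = 20.40 × 0.2414 = 4.925 mg/L

4.9 mg/L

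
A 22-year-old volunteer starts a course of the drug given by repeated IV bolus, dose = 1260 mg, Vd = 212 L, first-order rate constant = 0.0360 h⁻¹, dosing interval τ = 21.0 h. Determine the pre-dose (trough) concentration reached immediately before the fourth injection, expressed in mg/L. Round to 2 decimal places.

4.72 mg/L

C₀ per dose = Dose / Vd = 1260 / 212 = 5.943 mg/L
Fraction remaining after one interval: r = e^(−kτ) = e^(−0.03600 × 21.0) = 0.4695
Before dose 4, 3 doses have been given (aged 1τ, 2τ, 3τ).
C_trough = C₀ × (r + r² + … + r^3) = C₀ × r(1−r^3)/(1−r)
        = 5.943 × 0.4695 × (1 − 0.1035) / (1 − 0.4695) = 4.715 mg/L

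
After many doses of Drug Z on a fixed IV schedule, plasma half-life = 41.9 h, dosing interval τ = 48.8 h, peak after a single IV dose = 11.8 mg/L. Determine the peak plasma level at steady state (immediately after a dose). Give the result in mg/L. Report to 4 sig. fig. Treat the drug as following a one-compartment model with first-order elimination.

k = ln2 / t½ = 0.693147 / 41.9 = 0.01654 h⁻¹
e^(−kτ) = e^(−0.01654 × 48.8) = 0.4461
Accumulation ratio R = 1 / (1 − e^(−kτ)) = 1 / (1 − 0.4461) = 1.805
Steady-state peak = C₀ × R = 11.8 × 1.805 = 21.30 mg/L

21.30 mg/L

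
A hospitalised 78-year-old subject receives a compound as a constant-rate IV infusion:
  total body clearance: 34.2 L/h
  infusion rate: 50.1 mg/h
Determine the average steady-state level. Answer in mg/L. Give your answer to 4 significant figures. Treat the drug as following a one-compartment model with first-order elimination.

1.465 mg/L

At steady state Css = R₀ / CL = 50.1 / 34.20 = 1.465 mg/L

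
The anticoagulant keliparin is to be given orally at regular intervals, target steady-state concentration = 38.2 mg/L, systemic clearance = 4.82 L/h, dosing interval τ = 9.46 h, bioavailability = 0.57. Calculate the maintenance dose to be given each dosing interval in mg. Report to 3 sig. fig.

3060 mg

At steady state, F × (Dose/τ) = Css × CL.
Dose = Css × CL × τ / F = 38.2 × 4.820 × 9.46 / 0.57 = 3056 mg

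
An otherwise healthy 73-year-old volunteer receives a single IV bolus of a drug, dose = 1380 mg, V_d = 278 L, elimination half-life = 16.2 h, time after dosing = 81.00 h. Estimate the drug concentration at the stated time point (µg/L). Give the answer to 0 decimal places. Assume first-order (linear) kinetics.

155 µg/L

C₀ = Dose / Vd = 1380 / 278 = 4.964 mg/L
k = ln2 / t½ = 0.693147 / 16.2 = 0.04279 h⁻¹
t / t½ = 81.00 / 16.2 = 5 half-lives
C = C₀ × (1/2)^5 = 4.964 × 0.03125 = 0.1551 mg/L
Convert: 0.1551 mg/L × 1000 = 155.1 µg/L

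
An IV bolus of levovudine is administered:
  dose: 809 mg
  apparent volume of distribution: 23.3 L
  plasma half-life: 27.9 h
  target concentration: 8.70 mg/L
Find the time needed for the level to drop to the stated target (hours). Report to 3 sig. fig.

C₀ = Dose / Vd = 809.0 / 23.3 = 34.72 mg/L
k = ln2 / t½ = 0.693147 / 27.9 = 0.02484 h⁻¹
t = ln(C₀ / C) / k = ln(34.72 / 8.70) / 0.02484
  = ln(3.991) / 0.02484 = 1.384 / 0.02484 = 55.72 h

55.7 h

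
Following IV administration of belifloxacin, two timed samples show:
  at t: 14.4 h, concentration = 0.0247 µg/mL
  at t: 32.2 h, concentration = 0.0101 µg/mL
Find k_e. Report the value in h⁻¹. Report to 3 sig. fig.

k = ln(C₁/C₂) / (t₂ − t₁) = ln(0.0247/0.0101) / (32.2 − 14.4)
  = 0.8943 / 17.80 = 0.05024 h⁻¹

0.0502 h⁻¹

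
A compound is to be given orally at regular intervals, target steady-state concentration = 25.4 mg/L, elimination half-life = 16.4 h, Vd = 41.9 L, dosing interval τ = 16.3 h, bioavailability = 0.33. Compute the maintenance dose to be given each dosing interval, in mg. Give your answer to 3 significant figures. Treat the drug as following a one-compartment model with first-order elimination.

2220 mg

k = ln2 / t½ = 0.693147 / 16.4 = 0.04227 h⁻¹
CL = k × Vd = 0.04227 × 41.9 = 1.771 L/h
At steady state, F × (Dose/τ) = Css × CL.
Dose = Css × CL × τ / F = 25.4 × 1.771 × 16.3 / 0.33 = 2222 mg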